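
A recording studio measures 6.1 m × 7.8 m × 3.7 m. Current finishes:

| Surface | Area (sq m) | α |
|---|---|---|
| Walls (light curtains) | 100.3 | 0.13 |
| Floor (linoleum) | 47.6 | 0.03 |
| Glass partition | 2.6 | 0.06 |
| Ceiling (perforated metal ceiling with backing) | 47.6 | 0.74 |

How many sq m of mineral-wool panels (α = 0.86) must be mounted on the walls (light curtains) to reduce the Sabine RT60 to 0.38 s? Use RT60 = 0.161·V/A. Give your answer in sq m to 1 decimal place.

33.9

Total absorption A₁ = 100.3×0.13 + 47.6×0.03 + 2.6×0.06 + 47.6×0.74
  = 13.039 + 1.428 + 0.156 + 35.224 = 49.847 sq m sabins.
Required A₂ = 0.161·176.046/0.38 = 74.588 sabins.
Absorption to add: 74.588 − 49.847 = 24.741 sabins.
Net gain per sq m: Δα = 0.86 − 0.13 = 0.73.
Panel area = 24.741 / 0.73 = 33.9 sq m.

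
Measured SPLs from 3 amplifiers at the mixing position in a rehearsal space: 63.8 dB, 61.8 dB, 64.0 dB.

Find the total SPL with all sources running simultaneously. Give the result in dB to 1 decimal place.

68.1 dB

Σ 10^(Lᵢ/10) = 6.424e+06.
Back to dB: 10·log₁₀ Σ = 68.1 dB.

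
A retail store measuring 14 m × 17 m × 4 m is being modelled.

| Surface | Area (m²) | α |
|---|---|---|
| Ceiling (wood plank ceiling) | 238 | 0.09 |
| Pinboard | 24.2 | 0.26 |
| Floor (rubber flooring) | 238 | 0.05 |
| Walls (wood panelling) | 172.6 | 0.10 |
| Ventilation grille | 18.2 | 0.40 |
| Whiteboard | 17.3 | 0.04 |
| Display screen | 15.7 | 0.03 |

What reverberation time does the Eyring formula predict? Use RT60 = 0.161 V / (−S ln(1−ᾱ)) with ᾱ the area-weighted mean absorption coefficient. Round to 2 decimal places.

S = Σ Sᵢ = 724.0 m².
Σ(Sᵢαᵢ) = 238·0.09 + 24.2·0.26 + 238·0.05 + 172.6·0.10 + 18.2·0.40 + 17.3·0.04 + 15.7·0.03 = 65.315.
ᾱ = 65.315 / 724.0 = 0.0902.
−S·ln(1−ᾱ) = −724.0 × ln(1 − 0.0902) = 68.440.
V = 14 × 17 × 4 = 952 m³.
T = 0.161·V/[−S·ln(1−ᾱ)] = 0.161·952/68.440 = 2.24 s.

2.24 s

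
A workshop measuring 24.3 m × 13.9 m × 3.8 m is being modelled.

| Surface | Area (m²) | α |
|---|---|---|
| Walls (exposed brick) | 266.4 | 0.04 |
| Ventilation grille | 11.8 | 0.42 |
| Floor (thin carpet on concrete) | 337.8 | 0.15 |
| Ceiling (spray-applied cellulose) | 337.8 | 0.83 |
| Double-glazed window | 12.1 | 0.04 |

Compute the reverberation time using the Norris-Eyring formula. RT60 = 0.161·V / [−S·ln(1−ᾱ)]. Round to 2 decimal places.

Total surface area S = 266.4 + 11.8 + 337.8 + 337.8 + 12.1 = 965.9 m².
Absorption A = 266.4×0.04 + 11.8×0.42 + 337.8×0.15 + 337.8×0.83 + 12.1×0.04 = 347.140 sabins.
Mean coefficient ᾱ = A/S = 0.3594.
−S·ln(1−ᾱ) = −965.9 × ln(1 − 0.3594) = 430.164.
V = 24.3 × 13.9 × 3.8 = 1283.526 m³.
T = 0.161·V/[−S·ln(1−ᾱ)] = 0.161·1283.526/430.164 = 0.48 s.

0.48 s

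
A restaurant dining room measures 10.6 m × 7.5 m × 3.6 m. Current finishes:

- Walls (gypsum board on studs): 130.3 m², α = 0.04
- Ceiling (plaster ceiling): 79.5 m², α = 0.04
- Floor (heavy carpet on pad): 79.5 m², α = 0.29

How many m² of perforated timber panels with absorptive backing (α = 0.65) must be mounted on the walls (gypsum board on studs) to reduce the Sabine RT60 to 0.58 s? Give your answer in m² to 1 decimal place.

78.7

Summing Sᵢαᵢ: 5.212 + 3.180 + 23.055 → A₁ = 31.447 sabins.
Required A₂ = 0.161·286.2/0.58 = 79.445 sabins.
Absorption to add: 79.445 − 31.447 = 47.998 sabins.
Each m² of panel replacing the walls (gypsum board on studs) adds (0.65 − 0.04) = 0.61 sabins.
Area = ΔA/Δα = 47.998/0.61 = 78.7 m².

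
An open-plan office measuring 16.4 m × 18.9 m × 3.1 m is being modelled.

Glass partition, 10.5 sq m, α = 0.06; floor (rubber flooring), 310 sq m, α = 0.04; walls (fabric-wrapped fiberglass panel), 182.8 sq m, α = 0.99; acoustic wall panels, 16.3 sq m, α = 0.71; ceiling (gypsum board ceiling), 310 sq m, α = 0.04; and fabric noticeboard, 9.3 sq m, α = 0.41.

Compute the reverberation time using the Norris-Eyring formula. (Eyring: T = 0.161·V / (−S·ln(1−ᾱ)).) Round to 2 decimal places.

0.60 sec

Total surface area S = 10.5 + 310 + 182.8 + 16.3 + 310 + 9.3 = 838.9 sq m.
Absorption A = 10.5·0.06 + 310·0.04 + 182.8·0.99 + 16.3·0.71 + 310·0.04 + 9.3·0.41 = 221.788 sabins.
Mean coefficient ᾱ = A/S = 0.2644.
−S·ln(1−ᾱ) = −838.9 × ln(1 − 0.2644) = 257.600.
V = 16.4 × 18.9 × 3.1 = 960.876 m³.
RT60 = 0.161 × 960.876 / 257.600 = 0.60 s.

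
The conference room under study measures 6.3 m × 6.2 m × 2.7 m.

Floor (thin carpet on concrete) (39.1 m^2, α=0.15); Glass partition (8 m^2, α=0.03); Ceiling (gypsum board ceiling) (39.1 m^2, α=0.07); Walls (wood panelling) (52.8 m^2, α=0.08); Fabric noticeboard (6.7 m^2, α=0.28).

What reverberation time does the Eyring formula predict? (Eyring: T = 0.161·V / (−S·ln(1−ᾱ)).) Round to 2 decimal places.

Total surface area S = 39.1 + 8 + 39.1 + 52.8 + 6.7 = 145.7 m^2.
Absorption A = 39.1×0.15 + 8×0.03 + 39.1×0.07 + 52.8×0.08 + 6.7×0.28 = 14.942 sabins.
Mean coefficient ᾱ = A/S = 0.1026.
Eyring denominator: −S ln(1−ᾱ) = 15.773.
V = 6.3 × 6.2 × 2.7 = 105.462 m³.
RT60 = 0.161 × 105.462 / 15.773 = 1.08 s.

1.08 sec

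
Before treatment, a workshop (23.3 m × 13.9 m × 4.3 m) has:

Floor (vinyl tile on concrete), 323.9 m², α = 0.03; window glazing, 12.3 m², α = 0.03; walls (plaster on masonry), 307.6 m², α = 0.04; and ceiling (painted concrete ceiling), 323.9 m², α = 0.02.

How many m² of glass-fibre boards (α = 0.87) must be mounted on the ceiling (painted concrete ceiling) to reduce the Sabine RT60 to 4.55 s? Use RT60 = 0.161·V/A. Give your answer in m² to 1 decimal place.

24.0

Total absorption A₁ = 323.9×0.03 + 12.3×0.03 + 307.6×0.04 + 323.9×0.02
  = 9.717 + 0.369 + 12.304 + 6.478 = 28.868 m² sabins.
Required A₂ = 0.161·1392.641/4.55 = 49.278 sabins.
ΔA needed = 49.278 − 28.868 = 20.410 sabins.
Net gain per m²: Δα = 0.87 − 0.02 = 0.85.
Area = ΔA/Δα = 20.410/0.85 = 24.0 m².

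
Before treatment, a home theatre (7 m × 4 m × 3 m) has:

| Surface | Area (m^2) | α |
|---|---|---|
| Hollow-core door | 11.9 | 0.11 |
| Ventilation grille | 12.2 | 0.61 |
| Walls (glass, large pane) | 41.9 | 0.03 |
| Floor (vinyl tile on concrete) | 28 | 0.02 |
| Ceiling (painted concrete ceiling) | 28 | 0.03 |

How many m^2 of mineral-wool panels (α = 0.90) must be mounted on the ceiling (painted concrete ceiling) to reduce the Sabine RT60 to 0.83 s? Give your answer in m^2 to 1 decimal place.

5.6

A₁ = Σ Sᵢαᵢ = 11.9*0.11 + 12.2*0.61 + 41.9*0.03 + 28*0.02 + 28*0.03 = 11.408 sabins.
Required A₂ = 0.161·84/0.83 = 16.294 sabins.
ΔA needed = 16.294 − 11.408 = 4.886 sabins.
Net gain per m^2: Δα = 0.90 − 0.03 = 0.87.
Panel area = 4.886 / 0.87 = 5.6 m^2.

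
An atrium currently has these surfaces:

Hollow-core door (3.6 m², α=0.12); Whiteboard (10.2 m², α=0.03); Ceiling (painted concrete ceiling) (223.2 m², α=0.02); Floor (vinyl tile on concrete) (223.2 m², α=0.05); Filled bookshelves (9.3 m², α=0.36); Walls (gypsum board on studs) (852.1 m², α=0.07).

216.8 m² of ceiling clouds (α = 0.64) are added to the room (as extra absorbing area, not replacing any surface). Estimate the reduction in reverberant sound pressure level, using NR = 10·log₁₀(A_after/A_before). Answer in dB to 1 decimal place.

4.4 dB

Equivalent absorption area: A_before = 3.6×0.12 + 10.2×0.03 + 223.2×0.02 + 223.2×0.05 + 9.3×0.36 + 852.1×0.07 = 79.357 m².
Added absorption = 216.8 × 0.64 = 138.752 sabins.
A_after = 79.357 + 138.752 = 218.109 sabins.
NR = 10·log₁₀(218.109/79.357) = 4.4 dB.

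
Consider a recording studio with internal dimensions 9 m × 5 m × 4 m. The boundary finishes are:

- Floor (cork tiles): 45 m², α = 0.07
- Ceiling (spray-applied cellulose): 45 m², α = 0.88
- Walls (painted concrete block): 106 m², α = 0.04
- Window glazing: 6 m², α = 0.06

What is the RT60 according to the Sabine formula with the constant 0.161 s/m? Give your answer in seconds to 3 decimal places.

Equivalent absorption area: A = 45·0.07 + 45·0.88 + 106·0.04 + 6·0.06 = 47.350 m².
V = 9·5·4 = 180 m³.
Sabine: RT60 = 0.161 × 180 / 47.350 = 0.612 s.

0.612 s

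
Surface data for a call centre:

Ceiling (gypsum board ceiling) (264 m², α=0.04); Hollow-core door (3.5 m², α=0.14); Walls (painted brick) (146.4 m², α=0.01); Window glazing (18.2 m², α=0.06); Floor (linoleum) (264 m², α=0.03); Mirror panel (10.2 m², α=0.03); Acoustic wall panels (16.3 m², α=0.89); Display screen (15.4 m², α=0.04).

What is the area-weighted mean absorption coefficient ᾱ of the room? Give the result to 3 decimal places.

0.050

Total surface area S = 738.0 m².
Σ(Sᵢαᵢ) = 264·0.04 + 3.5·0.14 + 146.4·0.01 + 18.2·0.06 + 264·0.03 + 10.2·0.03 + 16.3·0.89 + 15.4·0.04 = 36.955.
ᾱ = A/S = 0.050.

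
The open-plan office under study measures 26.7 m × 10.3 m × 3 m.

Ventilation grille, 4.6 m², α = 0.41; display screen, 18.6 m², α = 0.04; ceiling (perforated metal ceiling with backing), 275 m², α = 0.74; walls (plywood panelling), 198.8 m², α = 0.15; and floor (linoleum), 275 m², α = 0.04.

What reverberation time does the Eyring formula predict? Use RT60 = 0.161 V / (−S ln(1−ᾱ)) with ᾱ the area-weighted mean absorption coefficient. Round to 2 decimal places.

0.45 seconds

S = Σ Sᵢ = 772.0 m².
Σ(Sᵢαᵢ) = 4.6×0.41 + 18.6×0.04 + 275×0.74 + 198.8×0.15 + 275×0.04 = 246.950.
Mean coefficient ᾱ = A/S = 0.3199.
−S·ln(1−ᾱ) = −772.0 × ln(1 − 0.3199) = 297.618.
V = 26.7 × 10.3 × 3 = 825.03 m³.
RT60 = 0.161 × 825.03 / 297.618 = 0.45 s.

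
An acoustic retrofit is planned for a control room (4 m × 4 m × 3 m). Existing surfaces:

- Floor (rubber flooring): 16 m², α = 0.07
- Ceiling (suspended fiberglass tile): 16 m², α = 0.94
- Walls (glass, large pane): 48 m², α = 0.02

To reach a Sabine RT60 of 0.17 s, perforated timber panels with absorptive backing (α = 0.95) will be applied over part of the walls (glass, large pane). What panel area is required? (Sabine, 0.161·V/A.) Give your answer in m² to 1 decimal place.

30.5

A₁ = Σ Sᵢαᵢ = 16*0.07 + 16*0.94 + 48*0.02 = 17.120 sabins.
V = 48 m³. Target absorption A₂ = 0.161 × 48 / 0.17 = 45.459 sabins.
ΔA needed = 45.459 − 17.120 = 28.339 sabins.
Each m² of panel replacing the walls (glass, large pane) adds (0.95 − 0.02) = 0.93 sabins.
Panel area = 28.339 / 0.93 = 30.5 m².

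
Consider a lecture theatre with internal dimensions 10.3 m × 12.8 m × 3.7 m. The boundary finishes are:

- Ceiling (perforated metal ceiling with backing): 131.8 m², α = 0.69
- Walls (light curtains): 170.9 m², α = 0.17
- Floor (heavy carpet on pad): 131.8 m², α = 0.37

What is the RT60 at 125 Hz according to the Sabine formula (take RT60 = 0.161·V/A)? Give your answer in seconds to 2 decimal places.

0.47 seconds

Total absorption A = 131.8·0.69 + 170.9·0.17 + 131.8·0.37
  = 90.942 + 29.053 + 48.766 = 168.761 m² sabins.
Volume V = 10.3 × 12.8 × 3.7 = 487.808 m³.
T = 0.161 V/A = 0.161·487.808/168.761 = 0.47 s.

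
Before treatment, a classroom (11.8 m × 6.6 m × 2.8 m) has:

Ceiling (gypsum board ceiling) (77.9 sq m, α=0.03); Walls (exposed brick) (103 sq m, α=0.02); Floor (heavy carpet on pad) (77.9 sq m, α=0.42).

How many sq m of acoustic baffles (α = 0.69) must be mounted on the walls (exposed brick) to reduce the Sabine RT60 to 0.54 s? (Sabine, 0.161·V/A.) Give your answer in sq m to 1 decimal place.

Summing Sᵢαᵢ: 2.337 + 2.060 + 32.718 → A₁ = 37.115 sabins.
Required A₂ = 0.161·218.064/0.54 = 65.015 sabins.
Absorption to add: 65.015 − 37.115 = 27.900 sabins.
Net gain per sq m: Δα = 0.69 − 0.02 = 0.67.
Panel area = 27.900 / 0.67 = 41.6 sq m.

41.6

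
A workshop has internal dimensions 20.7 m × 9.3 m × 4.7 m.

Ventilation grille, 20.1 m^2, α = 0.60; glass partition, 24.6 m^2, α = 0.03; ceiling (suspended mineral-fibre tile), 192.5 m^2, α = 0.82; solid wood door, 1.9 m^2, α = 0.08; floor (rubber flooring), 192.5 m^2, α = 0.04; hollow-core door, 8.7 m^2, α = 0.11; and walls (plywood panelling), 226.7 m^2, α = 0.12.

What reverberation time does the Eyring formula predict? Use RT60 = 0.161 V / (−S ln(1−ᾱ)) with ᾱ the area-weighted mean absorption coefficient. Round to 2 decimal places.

S = Σ Sᵢ = 667.0 m^2.
Σ(Sᵢαᵢ) = 20.1×0.60 + 24.6×0.03 + 192.5×0.82 + 1.9×0.08 + 192.5×0.04 + 8.7×0.11 + 226.7×0.12 = 206.661.
Mean coefficient ᾱ = A/S = 0.3098.
−S·ln(1−ᾱ) = −667.0 × ln(1 − 0.3098) = 247.306.
V = 20.7 × 9.3 × 4.7 = 904.797 m³.
T = 0.161·V/[−S·ln(1−ᾱ)] = 0.161·904.797/247.306 = 0.59 s.

0.59 s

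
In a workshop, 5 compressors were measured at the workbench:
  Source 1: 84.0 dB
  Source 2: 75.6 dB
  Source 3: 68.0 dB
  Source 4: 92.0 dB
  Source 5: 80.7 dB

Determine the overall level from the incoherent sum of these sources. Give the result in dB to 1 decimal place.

93.0 dB

Σ 10^(Lᵢ/10) = 1.996e+09.
L_total = 10·log₁₀(1.996e+09) = 93.0 dB.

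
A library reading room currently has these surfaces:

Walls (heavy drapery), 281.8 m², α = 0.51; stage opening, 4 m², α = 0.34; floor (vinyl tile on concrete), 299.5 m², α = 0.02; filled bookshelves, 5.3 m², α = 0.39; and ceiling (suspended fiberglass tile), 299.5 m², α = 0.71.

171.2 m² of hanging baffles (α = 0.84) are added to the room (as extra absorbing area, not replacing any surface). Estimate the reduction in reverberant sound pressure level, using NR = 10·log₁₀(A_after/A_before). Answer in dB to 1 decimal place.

1.4 dB

Summing Sᵢαᵢ: 143.718 + 1.360 + 5.990 + 2.067 + 212.645 → A_before = 365.780 sabins.
Added absorption = 171.2 × 0.84 = 143.808 sabins.
A_after = 365.780 + 143.808 = 509.588 sabins.
Reduction = 10 log₁₀(A_after/A_before) = 10 log₁₀(1.3932) = 1.4 dB.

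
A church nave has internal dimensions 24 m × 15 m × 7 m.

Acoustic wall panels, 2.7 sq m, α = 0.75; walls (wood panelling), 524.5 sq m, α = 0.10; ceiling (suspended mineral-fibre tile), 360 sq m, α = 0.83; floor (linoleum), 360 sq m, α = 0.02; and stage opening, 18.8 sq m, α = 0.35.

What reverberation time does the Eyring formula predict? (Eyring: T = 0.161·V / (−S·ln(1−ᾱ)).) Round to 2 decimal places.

S = Σ Sᵢ = 1266.0 sq m.
Absorption A = 2.7·0.75 + 524.5·0.10 + 360·0.83 + 360·0.02 + 18.8·0.35 = 367.055 sabins.
ᾱ = 367.055 / 1266.0 = 0.2899.
−S·ln(1−ᾱ) = −1266.0 × ln(1 − 0.2899) = 433.414.
V = 24 × 15 × 7 = 2520 m³.
T = 0.161·V/[−S·ln(1−ᾱ)] = 0.161·2520/433.414 = 0.94 s.

0.94 seconds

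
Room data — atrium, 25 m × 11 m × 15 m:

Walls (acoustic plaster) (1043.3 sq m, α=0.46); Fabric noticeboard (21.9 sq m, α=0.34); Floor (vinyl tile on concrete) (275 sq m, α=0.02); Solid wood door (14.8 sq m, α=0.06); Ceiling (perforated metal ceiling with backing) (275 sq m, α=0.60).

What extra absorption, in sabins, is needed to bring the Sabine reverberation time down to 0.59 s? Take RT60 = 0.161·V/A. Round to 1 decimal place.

466.9 sabins

Total absorption A₁ = 1043.3×0.46 + 21.9×0.34 + 275×0.02 + 14.8×0.06 + 275×0.60
  = 479.918 + 7.446 + 5.500 + 0.888 + 165.000 = 658.752 sq m sabins.
V = 4125 m³. Required absorption A₂ = 0.161 × 4125 / 0.59 = 1125.636 sabins.
Additional absorption ΔA = 1125.636 − 658.752 = 466.9 sabins.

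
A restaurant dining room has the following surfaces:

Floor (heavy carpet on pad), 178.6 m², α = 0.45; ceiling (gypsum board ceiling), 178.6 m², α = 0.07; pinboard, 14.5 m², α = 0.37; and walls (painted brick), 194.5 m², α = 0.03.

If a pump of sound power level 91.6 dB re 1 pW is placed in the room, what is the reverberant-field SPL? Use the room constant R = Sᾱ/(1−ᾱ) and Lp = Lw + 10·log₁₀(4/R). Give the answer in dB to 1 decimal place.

A = 104.072 sabins; S = 566.2 m².
ᾱ = 104.072/566.2 = 0.1838; R = Sᾱ/(1−ᾱ) = 104.072/(1−0.1838) = 127.508 m².
Lp = 91.6 + 10·log₁₀(4/127.508) = 91.6 + (-15.03) = 76.6 dB.

76.6 dB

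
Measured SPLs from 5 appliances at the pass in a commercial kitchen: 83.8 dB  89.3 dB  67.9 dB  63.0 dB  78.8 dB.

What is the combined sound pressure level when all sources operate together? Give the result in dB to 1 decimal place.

Σ 10^(Lᵢ/10) = 1.175e+09.
L_total = 10·log₁₀(1.175e+09) = 90.7 dB.

90.7 dB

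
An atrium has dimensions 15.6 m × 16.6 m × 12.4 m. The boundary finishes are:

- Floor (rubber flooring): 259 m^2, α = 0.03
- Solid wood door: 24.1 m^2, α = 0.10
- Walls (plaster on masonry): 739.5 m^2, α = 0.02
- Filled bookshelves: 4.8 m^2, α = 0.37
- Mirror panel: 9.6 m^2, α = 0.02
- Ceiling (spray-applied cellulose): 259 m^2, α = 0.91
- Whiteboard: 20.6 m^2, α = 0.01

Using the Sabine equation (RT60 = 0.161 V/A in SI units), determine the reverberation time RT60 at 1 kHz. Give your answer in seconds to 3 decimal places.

1.967 s

Summing Sᵢαᵢ: 7.770 + 2.410 + 14.790 + 1.776 + 0.192 + 235.690 + 0.206 → A = 262.834 sabins.
Room volume: 3211.104 m³.
RT60 = 0.161 · V / A = 0.161 × 3211.104 / 262.834 = 1.967 s.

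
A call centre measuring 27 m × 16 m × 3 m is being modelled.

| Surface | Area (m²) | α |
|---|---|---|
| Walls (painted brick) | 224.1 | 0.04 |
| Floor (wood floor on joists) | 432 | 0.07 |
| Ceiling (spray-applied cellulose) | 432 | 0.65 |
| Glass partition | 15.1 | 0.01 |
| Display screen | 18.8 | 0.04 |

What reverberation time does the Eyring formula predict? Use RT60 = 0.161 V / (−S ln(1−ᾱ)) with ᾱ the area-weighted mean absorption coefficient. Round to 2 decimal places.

Total surface area S = 224.1 + 432 + 432 + 15.1 + 18.8 = 1122.0 m².
Absorption A = 224.1·0.04 + 432·0.07 + 432·0.65 + 15.1·0.01 + 18.8·0.04 = 320.907 sabins.
Mean coefficient ᾱ = A/S = 0.2860.
−S·ln(1−ᾱ) = −1122.0 × ln(1 − 0.2860) = 377.971.
V = 27 × 16 × 3 = 1296 m³.
RT60 = 0.161 × 1296 / 377.971 = 0.55 s.

0.55 s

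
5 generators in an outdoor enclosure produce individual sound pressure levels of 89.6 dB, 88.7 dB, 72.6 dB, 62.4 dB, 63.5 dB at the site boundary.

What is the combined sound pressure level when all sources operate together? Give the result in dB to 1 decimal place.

Σ 10^(Lᵢ/10) = 1.675e+09.
L_total = 10·log₁₀(1.675e+09) = 92.2 dB.

92.2 dB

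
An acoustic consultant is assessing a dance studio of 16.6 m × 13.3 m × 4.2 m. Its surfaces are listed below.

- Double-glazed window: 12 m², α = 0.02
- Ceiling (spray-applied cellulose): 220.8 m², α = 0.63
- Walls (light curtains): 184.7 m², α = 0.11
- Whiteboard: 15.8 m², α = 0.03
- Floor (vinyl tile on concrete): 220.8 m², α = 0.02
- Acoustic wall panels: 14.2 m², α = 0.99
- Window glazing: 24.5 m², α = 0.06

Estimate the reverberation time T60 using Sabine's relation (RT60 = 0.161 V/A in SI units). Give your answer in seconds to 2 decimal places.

Total absorption A = 12*0.02 + 220.8*0.63 + 184.7*0.11 + 15.8*0.03 + 220.8*0.02 + 14.2*0.99 + 24.5*0.06
  = 0.240 + 139.104 + 20.317 + 0.474 + 4.416 + 14.058 + 1.470 = 180.079 m² sabins.
Room volume: 927.276 m³.
RT60 = 0.161 · V / A = 0.161 × 927.276 / 180.079 = 0.83 s.

0.83 sec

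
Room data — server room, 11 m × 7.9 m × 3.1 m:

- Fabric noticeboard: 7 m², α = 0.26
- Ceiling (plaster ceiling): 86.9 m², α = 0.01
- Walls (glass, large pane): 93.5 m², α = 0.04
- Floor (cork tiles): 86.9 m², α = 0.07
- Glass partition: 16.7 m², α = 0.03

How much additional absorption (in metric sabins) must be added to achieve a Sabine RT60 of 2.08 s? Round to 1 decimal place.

7.8 sabins

A₁ = Σ Sᵢαᵢ = 7*0.26 + 86.9*0.01 + 93.5*0.04 + 86.9*0.07 + 16.7*0.03 = 13.013 sabins.
Target A₂ = 0.161·269.39/2.08 = 20.852 sabins (V = 269.39 m³).
ΔA = A₂ − A₁ = 20.852 − 13.013 = 7.8 sabins.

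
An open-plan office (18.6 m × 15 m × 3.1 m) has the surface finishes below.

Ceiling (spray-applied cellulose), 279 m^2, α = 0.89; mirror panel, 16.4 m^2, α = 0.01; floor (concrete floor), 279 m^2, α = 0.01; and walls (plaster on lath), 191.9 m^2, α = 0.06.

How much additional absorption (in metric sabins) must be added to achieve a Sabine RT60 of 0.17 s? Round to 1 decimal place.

Equivalent absorption area: A₁ = 279·0.89 + 16.4·0.01 + 279·0.01 + 191.9·0.06 = 262.778 m^2.
Target A₂ = 0.161·864.9/0.17 = 819.111 sabins (V = 864.9 m³).
Shortfall: 819.111 − 262.778 = 556.3 sabins.

556.3 sabins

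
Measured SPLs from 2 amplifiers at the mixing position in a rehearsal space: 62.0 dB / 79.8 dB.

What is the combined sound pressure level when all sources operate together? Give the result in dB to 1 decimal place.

Converting to relative power and adding: 10^(62.0/10) + 10^(79.8/10) = 9.708e+07.
Back to dB: 10·log₁₀ Σ = 79.9 dB.

79.9 dB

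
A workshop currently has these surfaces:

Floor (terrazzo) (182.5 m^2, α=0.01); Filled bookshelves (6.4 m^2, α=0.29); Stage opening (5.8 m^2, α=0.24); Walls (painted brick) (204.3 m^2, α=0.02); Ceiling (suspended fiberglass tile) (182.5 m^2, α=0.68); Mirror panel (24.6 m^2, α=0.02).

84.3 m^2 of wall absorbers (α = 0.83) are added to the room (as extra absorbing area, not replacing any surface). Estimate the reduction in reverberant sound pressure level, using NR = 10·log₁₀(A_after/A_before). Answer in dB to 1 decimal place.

1.8 dB

A_before = Σ Sᵢαᵢ = 182.5×0.01 + 6.4×0.29 + 5.8×0.24 + 204.3×0.02 + 182.5×0.68 + 24.6×0.02 = 133.751 sabins.
Added absorption = 84.3 × 0.83 = 69.969 sabins.
A_after = 133.751 + 69.969 = 203.720 sabins.
Reduction = 10 log₁₀(A_after/A_before) = 10 log₁₀(1.5231) = 1.8 dB.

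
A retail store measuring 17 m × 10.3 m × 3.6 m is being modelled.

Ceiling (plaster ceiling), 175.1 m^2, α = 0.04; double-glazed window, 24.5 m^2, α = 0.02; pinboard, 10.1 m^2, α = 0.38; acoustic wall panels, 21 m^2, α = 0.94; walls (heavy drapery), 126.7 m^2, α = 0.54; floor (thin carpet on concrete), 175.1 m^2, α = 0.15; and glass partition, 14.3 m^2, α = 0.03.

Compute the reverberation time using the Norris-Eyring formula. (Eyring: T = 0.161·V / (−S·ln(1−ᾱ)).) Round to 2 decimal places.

0.71 s

Total surface area S = 175.1 + 24.5 + 10.1 + 21 + 126.7 + 175.1 + 14.3 = 546.8 m^2.
Absorption A = 175.1×0.04 + 24.5×0.02 + 10.1×0.38 + 21×0.94 + 126.7×0.54 + 175.1×0.15 + 14.3×0.03 = 126.184 sabins.
Mean coefficient ᾱ = A/S = 0.2308.
Eyring denominator: −S ln(1−ᾱ) = 143.483.
V = 17 × 10.3 × 3.6 = 630.36 m³.
RT60 = 0.161 × 630.36 / 143.483 = 0.71 s.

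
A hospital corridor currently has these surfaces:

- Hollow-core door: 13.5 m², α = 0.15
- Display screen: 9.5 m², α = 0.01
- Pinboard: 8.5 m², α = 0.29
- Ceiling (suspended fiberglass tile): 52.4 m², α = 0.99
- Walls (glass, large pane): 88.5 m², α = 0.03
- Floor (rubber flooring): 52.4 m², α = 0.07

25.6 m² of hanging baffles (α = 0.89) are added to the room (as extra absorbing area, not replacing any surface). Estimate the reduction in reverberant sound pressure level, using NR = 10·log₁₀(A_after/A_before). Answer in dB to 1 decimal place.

Equivalent absorption area: A_before = 13.5·0.15 + 9.5·0.01 + 8.5·0.29 + 52.4·0.99 + 88.5·0.03 + 52.4·0.07 = 62.784 m².
Treatment contributes 25.6·0.89 = 22.784 sabins.
New total A_after = 85.568 sabins.
Reduction = 10 log₁₀(A_after/A_before) = 10 log₁₀(1.3629) = 1.3 dB.

1.3 dB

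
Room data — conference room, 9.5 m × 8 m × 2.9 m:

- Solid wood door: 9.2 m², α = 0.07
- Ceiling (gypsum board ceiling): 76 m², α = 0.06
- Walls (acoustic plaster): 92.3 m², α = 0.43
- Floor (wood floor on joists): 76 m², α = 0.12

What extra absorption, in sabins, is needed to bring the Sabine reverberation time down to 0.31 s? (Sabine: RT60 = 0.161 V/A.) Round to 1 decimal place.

A₁ = Σ Sᵢαᵢ = 9.2×0.07 + 76×0.06 + 92.3×0.43 + 76×0.12 = 54.013 sabins.
V = 220.4 m³. Required absorption A₂ = 0.161 × 220.4 / 0.31 = 114.466 sabins.
ΔA = A₂ − A₁ = 114.466 − 54.013 = 60.5 sabins.

60.5 sabins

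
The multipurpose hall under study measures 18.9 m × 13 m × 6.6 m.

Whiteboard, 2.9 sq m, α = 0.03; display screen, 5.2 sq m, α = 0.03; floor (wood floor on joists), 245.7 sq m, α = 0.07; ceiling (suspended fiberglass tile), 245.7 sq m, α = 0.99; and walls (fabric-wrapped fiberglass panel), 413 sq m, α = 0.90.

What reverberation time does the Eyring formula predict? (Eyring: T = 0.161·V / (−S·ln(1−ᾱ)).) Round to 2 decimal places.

0.24 seconds

S = Σ Sᵢ = 912.5 sq m.
Absorption A = 2.9·0.03 + 5.2·0.03 + 245.7·0.07 + 245.7·0.99 + 413·0.90 = 632.385 sabins.
ᾱ = 632.385 / 912.5 = 0.6930.
Eyring denominator: −S ln(1−ᾱ) = 1077.578.
V = 18.9 × 13 × 6.6 = 1621.62 m³.
RT60 = 0.161 × 1621.62 / 1077.578 = 0.24 s.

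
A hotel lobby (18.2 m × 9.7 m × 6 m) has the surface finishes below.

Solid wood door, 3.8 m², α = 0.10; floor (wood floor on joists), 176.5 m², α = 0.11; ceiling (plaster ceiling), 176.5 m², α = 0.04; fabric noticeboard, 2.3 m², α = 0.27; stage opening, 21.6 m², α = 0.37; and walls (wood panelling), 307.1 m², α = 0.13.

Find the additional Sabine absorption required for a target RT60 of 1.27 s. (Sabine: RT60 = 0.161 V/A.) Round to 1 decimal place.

A₁ = Σ Sᵢαᵢ = 3.8*0.10 + 176.5*0.11 + 176.5*0.04 + 2.3*0.27 + 21.6*0.37 + 307.1*0.13 = 75.391 sabins.
Target A₂ = 0.161·1059.24/1.27 = 134.282 sabins (V = 1059.24 m³).
Shortfall: 134.282 − 75.391 = 58.9 sabins.

58.9 sabins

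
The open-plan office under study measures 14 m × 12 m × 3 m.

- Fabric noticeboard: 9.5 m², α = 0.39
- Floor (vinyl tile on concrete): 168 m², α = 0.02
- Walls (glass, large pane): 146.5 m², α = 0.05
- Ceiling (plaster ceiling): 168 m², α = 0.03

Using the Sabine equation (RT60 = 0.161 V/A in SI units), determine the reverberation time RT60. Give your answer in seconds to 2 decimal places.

Equivalent absorption area: A = 9.5×0.39 + 168×0.02 + 146.5×0.05 + 168×0.03 = 19.430 m².
Volume V = 14 × 12 × 3 = 504 m³.
RT60 = 0.161 · V / A = 0.161 × 504 / 19.430 = 4.18 s.

4.18 seconds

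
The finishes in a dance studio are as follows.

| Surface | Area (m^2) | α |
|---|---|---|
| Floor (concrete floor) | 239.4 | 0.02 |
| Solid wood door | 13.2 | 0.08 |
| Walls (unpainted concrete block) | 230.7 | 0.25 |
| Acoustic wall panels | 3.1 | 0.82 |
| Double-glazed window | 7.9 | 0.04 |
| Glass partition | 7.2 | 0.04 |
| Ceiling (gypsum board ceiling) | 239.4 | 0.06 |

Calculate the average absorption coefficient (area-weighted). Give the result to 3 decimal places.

0.109

S = Σ Sᵢ = 239.4 + 13.2 + 230.7 + 3.1 + 7.9 + 7.2 + 239.4 = 740.9 m^2.
Σ(Sᵢαᵢ) = 239.4·0.02 + 13.2·0.08 + 230.7·0.25 + 3.1·0.82 + 7.9·0.04 + 7.2·0.04 + 239.4·0.06 = 81.029.
ᾱ = 81.029 / 740.9 = 0.109.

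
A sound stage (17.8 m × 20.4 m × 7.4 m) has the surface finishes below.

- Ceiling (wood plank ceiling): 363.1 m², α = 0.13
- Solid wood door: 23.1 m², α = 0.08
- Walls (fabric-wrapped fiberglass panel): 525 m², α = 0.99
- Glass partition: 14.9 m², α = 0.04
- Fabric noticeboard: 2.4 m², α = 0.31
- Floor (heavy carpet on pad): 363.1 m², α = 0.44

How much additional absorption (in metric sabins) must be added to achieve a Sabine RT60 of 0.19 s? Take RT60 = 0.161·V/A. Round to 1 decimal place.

A₁ = Σ Sᵢαᵢ = 363.1*0.13 + 23.1*0.08 + 525*0.99 + 14.9*0.04 + 2.4*0.31 + 363.1*0.44 = 729.905 sabins.
V = 2687.088 m³. Required absorption A₂ = 0.161 × 2687.088 / 0.19 = 2276.954 sabins.
ΔA = A₂ − A₁ = 2276.954 − 729.905 = 1547.0 sabins.

1547.0 sabins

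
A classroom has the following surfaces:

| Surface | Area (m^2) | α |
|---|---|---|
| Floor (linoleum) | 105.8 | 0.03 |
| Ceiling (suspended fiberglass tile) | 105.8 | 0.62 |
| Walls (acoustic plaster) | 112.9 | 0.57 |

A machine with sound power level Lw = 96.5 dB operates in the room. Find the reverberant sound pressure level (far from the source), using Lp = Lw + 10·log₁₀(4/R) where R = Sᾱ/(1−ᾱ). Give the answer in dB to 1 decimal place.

Σ(Sᵢαᵢ) = 105.8×0.03 + 105.8×0.62 + 112.9×0.57 = 133.123; total area S = 324.5 m^2.
ᾱ = 133.123/324.5 = 0.4102; R = Sᾱ/(1−ᾱ) = 133.123/(1−0.4102) = 225.709 m^2.
Lp = 96.5 + 10·log₁₀(4/225.709) = 96.5 + (-17.51) = 79.0 dB.

79.0 dB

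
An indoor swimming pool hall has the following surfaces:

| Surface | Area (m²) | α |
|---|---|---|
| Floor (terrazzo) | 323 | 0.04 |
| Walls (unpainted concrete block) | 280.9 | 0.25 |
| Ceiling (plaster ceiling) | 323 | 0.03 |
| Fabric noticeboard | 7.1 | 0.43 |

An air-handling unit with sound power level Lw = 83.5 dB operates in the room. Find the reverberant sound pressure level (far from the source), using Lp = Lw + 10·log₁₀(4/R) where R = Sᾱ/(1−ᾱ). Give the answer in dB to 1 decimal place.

69.2 dB

Σ(Sᵢαᵢ) = 323×0.04 + 280.9×0.25 + 323×0.03 + 7.1×0.43 = 95.888; total area S = 934.0 m².
ᾱ = 0.1027, so room constant R = A/(1−ᾱ) = 106.863 m².
Lp = Lw + 10 log₁₀(4/R) = 83.5 -14.27 = 69.2 dB.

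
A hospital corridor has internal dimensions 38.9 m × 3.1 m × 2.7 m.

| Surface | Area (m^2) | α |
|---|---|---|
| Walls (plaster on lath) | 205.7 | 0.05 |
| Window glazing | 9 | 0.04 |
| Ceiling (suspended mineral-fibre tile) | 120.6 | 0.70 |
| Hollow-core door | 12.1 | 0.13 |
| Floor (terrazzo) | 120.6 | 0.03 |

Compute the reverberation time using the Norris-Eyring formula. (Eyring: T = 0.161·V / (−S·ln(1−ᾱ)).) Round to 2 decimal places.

Total surface area S = 205.7 + 9 + 120.6 + 12.1 + 120.6 = 468.0 m^2.
Σ(Sᵢαᵢ) = 205.7×0.05 + 9×0.04 + 120.6×0.70 + 12.1×0.13 + 120.6×0.03 = 100.256.
ᾱ = 100.256 / 468.0 = 0.2142.
−S·ln(1−ᾱ) = −468.0 × ln(1 − 0.2142) = 112.813.
V = 38.9 × 3.1 × 2.7 = 325.593 m³.
T = 0.161·V/[−S·ln(1−ᾱ)] = 0.161·325.593/112.813 = 0.46 s.

0.46 seconds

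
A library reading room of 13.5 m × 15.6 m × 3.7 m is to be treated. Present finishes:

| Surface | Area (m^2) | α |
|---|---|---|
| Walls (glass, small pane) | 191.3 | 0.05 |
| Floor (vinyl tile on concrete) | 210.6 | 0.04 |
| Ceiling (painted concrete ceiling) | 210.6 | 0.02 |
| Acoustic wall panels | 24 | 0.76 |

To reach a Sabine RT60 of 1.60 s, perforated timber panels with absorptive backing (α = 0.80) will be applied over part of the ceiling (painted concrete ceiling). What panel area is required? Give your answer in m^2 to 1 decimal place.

48.7

Equivalent absorption area: A₁ = 191.3·0.05 + 210.6·0.04 + 210.6·0.02 + 24·0.76 = 40.441 m^2.
V = 779.22 m³. Target absorption A₂ = 0.161 × 779.22 / 1.60 = 78.409 sabins.
Absorption to add: 78.409 − 40.441 = 37.968 sabins.
Each m^2 of panel replacing the ceiling (painted concrete ceiling) adds (0.80 − 0.02) = 0.78 sabins.
Panel area = 37.968 / 0.78 = 48.7 m^2.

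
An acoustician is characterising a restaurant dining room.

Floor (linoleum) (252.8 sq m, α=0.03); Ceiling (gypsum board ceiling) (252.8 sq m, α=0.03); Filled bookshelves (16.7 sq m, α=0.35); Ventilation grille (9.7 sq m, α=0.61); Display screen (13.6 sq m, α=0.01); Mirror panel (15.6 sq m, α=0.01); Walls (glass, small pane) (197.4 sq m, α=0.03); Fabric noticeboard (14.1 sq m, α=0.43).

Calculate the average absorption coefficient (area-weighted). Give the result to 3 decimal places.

S = Σ Sᵢ = 252.8 + 252.8 + 16.7 + 9.7 + 13.6 + 15.6 + 197.4 + 14.1 = 772.7 sq m.
Weighted sum Σ Sα = 39.207.
ᾱ = A/S = 0.051.

0.051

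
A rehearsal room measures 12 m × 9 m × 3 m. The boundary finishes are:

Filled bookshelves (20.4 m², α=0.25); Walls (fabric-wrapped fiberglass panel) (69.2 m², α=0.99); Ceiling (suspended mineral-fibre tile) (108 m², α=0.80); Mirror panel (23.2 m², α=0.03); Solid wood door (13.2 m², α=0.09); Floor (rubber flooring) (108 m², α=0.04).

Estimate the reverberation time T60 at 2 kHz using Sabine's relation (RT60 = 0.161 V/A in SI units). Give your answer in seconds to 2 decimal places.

A = Σ Sᵢαᵢ = 20.4·0.25 + 69.2·0.99 + 108·0.80 + 23.2·0.03 + 13.2·0.09 + 108·0.04 = 166.212 sabins.
V = 12·9·3 = 324 m³.
RT60 = 0.161 · V / A = 0.161 × 324 / 166.212 = 0.31 s.

0.31 seconds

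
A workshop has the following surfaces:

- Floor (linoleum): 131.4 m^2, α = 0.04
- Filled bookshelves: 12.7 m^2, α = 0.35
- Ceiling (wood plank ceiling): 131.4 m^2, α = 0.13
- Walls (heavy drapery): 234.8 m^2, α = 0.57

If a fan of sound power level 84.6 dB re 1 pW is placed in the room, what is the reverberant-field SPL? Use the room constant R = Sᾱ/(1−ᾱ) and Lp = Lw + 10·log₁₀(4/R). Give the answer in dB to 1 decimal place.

66.9 dB

A = 160.619 sabins; S = 510.3 m^2.
ᾱ = 160.619/510.3 = 0.3148; R = Sᾱ/(1−ᾱ) = 160.619/(1−0.3148) = 234.412 m^2.
Lp = Lw + 10 log₁₀(4/R) = 84.6 -17.68 = 66.9 dB.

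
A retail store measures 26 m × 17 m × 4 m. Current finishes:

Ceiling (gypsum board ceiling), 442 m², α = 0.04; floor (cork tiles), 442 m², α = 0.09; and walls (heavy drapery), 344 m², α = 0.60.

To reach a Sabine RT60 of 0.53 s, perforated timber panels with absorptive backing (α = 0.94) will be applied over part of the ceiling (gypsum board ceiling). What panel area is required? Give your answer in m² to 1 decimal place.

303.6

Total absorption A₁ = 442·0.04 + 442·0.09 + 344·0.60
  = 17.680 + 39.780 + 206.400 = 263.860 m² sabins.
V = 1768 m³. Target absorption A₂ = 0.161 × 1768 / 0.53 = 537.072 sabins.
Absorption to add: 537.072 − 263.860 = 273.212 sabins.
Net gain per m²: Δα = 0.94 − 0.04 = 0.90.
Area = ΔA/Δα = 273.212/0.90 = 303.6 m².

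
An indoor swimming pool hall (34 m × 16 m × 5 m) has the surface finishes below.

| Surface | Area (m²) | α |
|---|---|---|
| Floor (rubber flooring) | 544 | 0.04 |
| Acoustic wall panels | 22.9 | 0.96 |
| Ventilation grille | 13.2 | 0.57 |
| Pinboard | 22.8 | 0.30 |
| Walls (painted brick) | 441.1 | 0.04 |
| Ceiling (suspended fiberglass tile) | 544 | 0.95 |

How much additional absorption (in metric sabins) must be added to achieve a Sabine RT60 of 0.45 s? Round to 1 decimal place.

Equivalent absorption area: A₁ = 544×0.04 + 22.9×0.96 + 13.2×0.57 + 22.8×0.30 + 441.1×0.04 + 544×0.95 = 592.552 m².
Target A₂ = 0.161·2720/0.45 = 973.156 sabins (V = 2720 m³).
ΔA = A₂ − A₁ = 973.156 − 592.552 = 380.6 sabins.

380.6 sabins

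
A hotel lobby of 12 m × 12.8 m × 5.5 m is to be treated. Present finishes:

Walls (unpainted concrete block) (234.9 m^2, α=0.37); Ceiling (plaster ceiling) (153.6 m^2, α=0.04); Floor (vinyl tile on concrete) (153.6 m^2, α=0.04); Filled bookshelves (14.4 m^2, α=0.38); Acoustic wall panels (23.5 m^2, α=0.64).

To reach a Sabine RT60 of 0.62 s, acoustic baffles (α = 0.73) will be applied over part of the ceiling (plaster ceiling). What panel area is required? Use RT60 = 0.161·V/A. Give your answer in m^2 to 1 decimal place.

144.4

Summing Sᵢαᵢ: 86.913 + 6.144 + 6.144 + 5.472 + 15.040 → A₁ = 119.713 sabins.
V = 844.8 m³. Target absorption A₂ = 0.161 × 844.8 / 0.62 = 219.375 sabins.
ΔA needed = 219.375 − 119.713 = 99.662 sabins.
Net gain per m^2: Δα = 0.73 − 0.04 = 0.69.
Area = ΔA/Δα = 99.662/0.69 = 144.4 m^2.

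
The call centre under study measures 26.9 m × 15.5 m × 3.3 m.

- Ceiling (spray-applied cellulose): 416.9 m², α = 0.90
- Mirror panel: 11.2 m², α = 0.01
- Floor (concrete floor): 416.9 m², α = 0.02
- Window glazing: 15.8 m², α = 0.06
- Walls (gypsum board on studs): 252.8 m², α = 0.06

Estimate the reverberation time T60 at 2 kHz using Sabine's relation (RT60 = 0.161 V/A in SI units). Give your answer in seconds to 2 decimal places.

0.55 s

Equivalent absorption area: A = 416.9·0.90 + 11.2·0.01 + 416.9·0.02 + 15.8·0.06 + 252.8·0.06 = 399.776 m².
Room volume: 1375.935 m³.
RT60 = 0.161 · V / A = 0.161 × 1375.935 / 399.776 = 0.55 s.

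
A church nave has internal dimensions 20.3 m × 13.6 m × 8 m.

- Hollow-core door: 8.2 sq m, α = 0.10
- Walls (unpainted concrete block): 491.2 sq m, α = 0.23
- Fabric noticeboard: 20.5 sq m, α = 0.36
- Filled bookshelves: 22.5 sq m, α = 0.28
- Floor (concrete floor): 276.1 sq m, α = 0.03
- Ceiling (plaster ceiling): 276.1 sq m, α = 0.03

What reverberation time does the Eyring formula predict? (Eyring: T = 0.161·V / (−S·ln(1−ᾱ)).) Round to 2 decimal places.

2.30 s

S = Σ Sᵢ = 1094.6 sq m.
Absorption A = 8.2·0.10 + 491.2·0.23 + 20.5·0.36 + 22.5·0.28 + 276.1·0.03 + 276.1·0.03 = 144.042 sabins.
Mean coefficient ᾱ = A/S = 0.1316.
Eyring denominator: −S ln(1−ᾱ) = 154.451.
V = 20.3 × 13.6 × 8 = 2208.64 m³.
T = 0.161·V/[−S·ln(1−ᾱ)] = 0.161·2208.64/154.451 = 2.30 s.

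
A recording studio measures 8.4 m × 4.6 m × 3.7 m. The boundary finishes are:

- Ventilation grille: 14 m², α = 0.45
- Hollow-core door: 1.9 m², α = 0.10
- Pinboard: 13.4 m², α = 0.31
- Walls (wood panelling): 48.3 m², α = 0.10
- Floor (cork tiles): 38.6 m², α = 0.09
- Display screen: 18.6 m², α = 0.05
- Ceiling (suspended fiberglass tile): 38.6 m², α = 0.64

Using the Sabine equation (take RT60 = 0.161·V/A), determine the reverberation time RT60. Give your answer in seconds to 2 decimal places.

Summing Sᵢαᵢ: 6.300 + 0.190 + 4.154 + 4.830 + 3.474 + 0.930 + 24.704 → A = 44.582 sabins.
V = 8.4·4.6·3.7 = 142.968 m³.
T = 0.161 V/A = 0.161·142.968/44.582 = 0.52 s.

0.52 seconds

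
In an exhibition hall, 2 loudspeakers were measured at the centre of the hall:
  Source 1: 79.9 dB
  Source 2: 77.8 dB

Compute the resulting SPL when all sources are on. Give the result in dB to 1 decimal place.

Σ 10^(Lᵢ/10) = 1.58e+08.
L_total = 10·log₁₀(1.58e+08) = 82.0 dB.

82.0 dB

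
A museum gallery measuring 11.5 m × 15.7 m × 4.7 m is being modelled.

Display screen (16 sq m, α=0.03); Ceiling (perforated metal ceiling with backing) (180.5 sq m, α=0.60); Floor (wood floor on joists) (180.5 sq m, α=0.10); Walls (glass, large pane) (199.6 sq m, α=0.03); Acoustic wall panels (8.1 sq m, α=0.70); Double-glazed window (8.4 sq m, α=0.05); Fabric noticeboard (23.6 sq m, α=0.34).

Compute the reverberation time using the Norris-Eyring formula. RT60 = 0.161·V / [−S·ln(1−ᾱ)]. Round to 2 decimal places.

0.81 s

Total surface area S = 16 + 180.5 + 180.5 + 199.6 + 8.1 + 8.4 + 23.6 = 616.7 sq m.
Absorption A = 16×0.03 + 180.5×0.60 + 180.5×0.10 + 199.6×0.03 + 8.1×0.70 + 8.4×0.05 + 23.6×0.34 = 146.932 sabins.
ᾱ = 146.932 / 616.7 = 0.2383.
−S·ln(1−ᾱ) = −616.7 × ln(1 − 0.2383) = 167.867.
V = 11.5 × 15.7 × 4.7 = 848.585 m³.
T = 0.161·V/[−S·ln(1−ᾱ)] = 0.161·848.585/167.867 = 0.81 s.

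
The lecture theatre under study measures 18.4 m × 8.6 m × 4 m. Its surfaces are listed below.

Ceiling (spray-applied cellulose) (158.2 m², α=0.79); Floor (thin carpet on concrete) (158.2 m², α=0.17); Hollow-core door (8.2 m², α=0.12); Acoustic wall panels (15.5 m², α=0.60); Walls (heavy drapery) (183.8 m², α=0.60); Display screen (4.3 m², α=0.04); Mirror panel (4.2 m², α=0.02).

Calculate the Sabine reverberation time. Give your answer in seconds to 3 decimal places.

A = Σ Sᵢαᵢ = 158.2×0.79 + 158.2×0.17 + 8.2×0.12 + 15.5×0.60 + 183.8×0.60 + 4.3×0.04 + 4.2×0.02 = 272.692 sabins.
Volume V = 18.4 × 8.6 × 4 = 632.96 m³.
Sabine: RT60 = 0.161 × 632.96 / 272.692 = 0.374 s.

0.374 s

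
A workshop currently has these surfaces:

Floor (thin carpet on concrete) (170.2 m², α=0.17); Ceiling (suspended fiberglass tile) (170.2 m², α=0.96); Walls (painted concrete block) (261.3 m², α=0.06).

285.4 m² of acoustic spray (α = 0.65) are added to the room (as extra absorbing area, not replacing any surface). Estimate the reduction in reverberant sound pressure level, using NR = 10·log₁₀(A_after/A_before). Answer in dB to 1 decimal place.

2.8 dB

Equivalent absorption area: A_before = 170.2*0.17 + 170.2*0.96 + 261.3*0.06 = 208.004 m².
Treatment contributes 285.4·0.65 = 185.510 sabins.
New total A_after = 393.514 sabins.
Reduction = 10 log₁₀(A_after/A_before) = 10 log₁₀(1.8919) = 2.8 dB.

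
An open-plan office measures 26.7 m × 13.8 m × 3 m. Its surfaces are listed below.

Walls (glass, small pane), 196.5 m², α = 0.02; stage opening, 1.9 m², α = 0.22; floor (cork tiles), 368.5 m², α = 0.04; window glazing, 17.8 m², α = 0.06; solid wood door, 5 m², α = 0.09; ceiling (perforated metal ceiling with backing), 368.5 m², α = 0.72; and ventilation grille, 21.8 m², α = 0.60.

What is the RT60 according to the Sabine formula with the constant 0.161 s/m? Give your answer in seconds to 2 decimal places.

0.60 seconds

Equivalent absorption area: A = 196.5·0.02 + 1.9·0.22 + 368.5·0.04 + 17.8·0.06 + 5·0.09 + 368.5·0.72 + 21.8·0.60 = 299.006 m².
Volume V = 26.7 × 13.8 × 3 = 1105.38 m³.
T = 0.161 V/A = 0.161·1105.38/299.006 = 0.60 s.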